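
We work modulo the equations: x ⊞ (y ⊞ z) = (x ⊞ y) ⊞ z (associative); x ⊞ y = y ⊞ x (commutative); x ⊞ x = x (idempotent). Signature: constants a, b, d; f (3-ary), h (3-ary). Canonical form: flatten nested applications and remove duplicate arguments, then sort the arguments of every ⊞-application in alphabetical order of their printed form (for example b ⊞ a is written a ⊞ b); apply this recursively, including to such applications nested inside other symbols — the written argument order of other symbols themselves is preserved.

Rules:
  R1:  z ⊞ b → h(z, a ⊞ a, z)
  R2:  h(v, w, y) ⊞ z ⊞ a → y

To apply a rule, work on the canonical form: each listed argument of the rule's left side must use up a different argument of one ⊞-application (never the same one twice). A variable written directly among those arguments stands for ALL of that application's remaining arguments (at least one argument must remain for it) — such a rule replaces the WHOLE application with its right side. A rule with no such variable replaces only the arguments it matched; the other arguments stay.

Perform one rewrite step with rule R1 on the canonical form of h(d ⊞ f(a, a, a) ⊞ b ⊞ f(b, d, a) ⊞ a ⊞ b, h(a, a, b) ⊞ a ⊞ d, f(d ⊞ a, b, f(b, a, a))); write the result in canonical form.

Canonical form:  h(a ⊞ b ⊞ d ⊞ f(a, a, a) ⊞ f(b, d, a), a ⊞ d ⊞ h(a, a, b), f(a ⊞ d, b, f(b, a, a)))
Apply R1:  consuming b;  z := a ⊞ d ⊞ f(a, a, a) ⊞ f(b, d, a)
The variable takes the whole remainder — replace the entire application.
Giving:  h(h(a ⊞ d ⊞ f(a, a, a) ⊞ f(b, d, a), a, a ⊞ d ⊞ f(a, a, a) ⊞ f(b, d, a)), a ⊞ d ⊞ h(a, a, b), f(a ⊞ d, b, f(b, a, a)))

Answer: h(h(a ⊞ d ⊞ f(a, a, a) ⊞ f(b, d, a), a, a ⊞ d ⊞ f(a, a, a) ⊞ f(b, d, a)), a ⊞ d ⊞ h(a, a, b), f(a ⊞ d, b, f(b, a, a)))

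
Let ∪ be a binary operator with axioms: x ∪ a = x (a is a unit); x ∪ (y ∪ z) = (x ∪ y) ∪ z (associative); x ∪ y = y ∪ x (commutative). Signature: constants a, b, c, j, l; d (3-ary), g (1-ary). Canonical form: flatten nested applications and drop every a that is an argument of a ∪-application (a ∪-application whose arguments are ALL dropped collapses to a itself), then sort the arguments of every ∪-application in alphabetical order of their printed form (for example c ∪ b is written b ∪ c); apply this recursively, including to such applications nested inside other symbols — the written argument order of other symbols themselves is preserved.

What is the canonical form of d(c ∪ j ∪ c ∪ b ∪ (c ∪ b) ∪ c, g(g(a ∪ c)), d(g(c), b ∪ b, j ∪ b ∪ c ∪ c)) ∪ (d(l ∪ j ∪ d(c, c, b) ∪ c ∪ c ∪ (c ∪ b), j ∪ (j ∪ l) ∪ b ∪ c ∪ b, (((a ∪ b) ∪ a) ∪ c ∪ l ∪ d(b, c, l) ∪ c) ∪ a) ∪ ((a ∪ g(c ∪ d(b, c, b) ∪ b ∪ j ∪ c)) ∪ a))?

Merge nested applications:  d(c ∪ j ∪ c ∪ b ∪ (c ∪ b) ∪ c, g(g(a ∪ c)), d(g(c), b ∪ b, j ∪ b ∪ c ∪ c)) ∪ d(l ∪ j ∪ d(c, c, b) ∪ c ∪ c ∪ (c ∪ b), j ∪ (j ∪ l) ∪ b ∪ c ∪ b, (((a ∪ b) ∪ a) ∪ c ∪ l ∪ d(b, c, l) ∪ c) ∪ a) ∪ a ∪ g(c ∪ d(b, c, b) ∪ b ∪ j ∪ c) ∪ a
Inside:  d(c ∪ j ∪ c ∪ b ∪ (c ∪ b) ∪ c, g(g(a ∪ c)), d(g(c), b ∪ b, j ∪ b ∪ c ∪ c))  →  d(b ∪ b ∪ c ∪ c ∪ c ∪ c ∪ j, g(g(c)), d(g(c), b ∪ b, b ∪ c ∪ c ∪ j))
Canonicalize subterm:  d(l ∪ j ∪ d(c, c, b) ∪ c ∪ c ∪ (c ∪ b), j ∪ (j ∪ l) ∪ b ∪ c ∪ b, (((a ∪ b) ∪ a) ∪ c ∪ l ∪ d(b, c, l) ∪ c) ∪ a)  →  d(b ∪ c ∪ c ∪ c ∪ d(c, c, b) ∪ j ∪ l, b ∪ b ∪ c ∪ j ∪ j ∪ l, b ∪ c ∪ c ∪ d(b, c, l) ∪ l)
Inside:  g(c ∪ d(b, c, b) ∪ b ∪ j ∪ c)  →  g(b ∪ c ∪ c ∪ d(b, c, b) ∪ j)
Drop the unit:  drop a (×2)
Sort:  d(b ∪ b ∪ c ∪ c ∪ c ∪ c ∪ j, g(g(c)), d(g(c), b ∪ b, b ∪ c ∪ c ∪ j)) ∪ d(b ∪ c ∪ c ∪ c ∪ d(c, c, b) ∪ j ∪ l, b ∪ b ∪ c ∪ j ∪ j ∪ l, b ∪ c ∪ c ∪ d(b, c, l) ∪ l) ∪ g(b ∪ c ∪ c ∪ d(b, c, b) ∪ j)

Answer: d(b ∪ b ∪ c ∪ c ∪ c ∪ c ∪ j, g(g(c)), d(g(c), b ∪ b, b ∪ c ∪ c ∪ j)) ∪ d(b ∪ c ∪ c ∪ c ∪ d(c, c, b) ∪ j ∪ l, b ∪ b ∪ c ∪ j ∪ j ∪ l, b ∪ c ∪ c ∪ d(b, c, l) ∪ l) ∪ g(b ∪ c ∪ c ∪ d(b, c, b) ∪ j)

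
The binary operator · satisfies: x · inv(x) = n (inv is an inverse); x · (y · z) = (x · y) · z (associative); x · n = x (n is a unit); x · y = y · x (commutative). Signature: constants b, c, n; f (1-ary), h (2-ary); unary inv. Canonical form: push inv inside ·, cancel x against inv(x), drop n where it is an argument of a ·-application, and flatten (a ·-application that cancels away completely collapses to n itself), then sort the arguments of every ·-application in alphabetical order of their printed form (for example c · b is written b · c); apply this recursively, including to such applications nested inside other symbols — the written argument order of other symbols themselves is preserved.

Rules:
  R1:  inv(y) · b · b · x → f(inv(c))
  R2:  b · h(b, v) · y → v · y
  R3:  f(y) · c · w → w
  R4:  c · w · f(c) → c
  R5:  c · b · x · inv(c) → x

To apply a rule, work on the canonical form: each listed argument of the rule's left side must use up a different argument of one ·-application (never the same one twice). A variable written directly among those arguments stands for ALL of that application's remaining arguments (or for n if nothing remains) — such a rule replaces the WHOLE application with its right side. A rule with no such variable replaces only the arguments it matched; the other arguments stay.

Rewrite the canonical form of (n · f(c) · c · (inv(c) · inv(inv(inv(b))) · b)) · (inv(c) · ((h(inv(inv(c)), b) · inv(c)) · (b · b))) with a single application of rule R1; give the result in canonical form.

Answer: f(inv(c))

Derivation:
Canonical form:  b · b · f(c) · h(c, b) · inv(c) · inv(c)
R1 matches:  uses b, b, inv(c);  x := f(c) · h(c, b) · inv(c), y := c
The extension variable absorbs all remaining arguments, so the whole application is rewritten.
Result:  f(inv(c))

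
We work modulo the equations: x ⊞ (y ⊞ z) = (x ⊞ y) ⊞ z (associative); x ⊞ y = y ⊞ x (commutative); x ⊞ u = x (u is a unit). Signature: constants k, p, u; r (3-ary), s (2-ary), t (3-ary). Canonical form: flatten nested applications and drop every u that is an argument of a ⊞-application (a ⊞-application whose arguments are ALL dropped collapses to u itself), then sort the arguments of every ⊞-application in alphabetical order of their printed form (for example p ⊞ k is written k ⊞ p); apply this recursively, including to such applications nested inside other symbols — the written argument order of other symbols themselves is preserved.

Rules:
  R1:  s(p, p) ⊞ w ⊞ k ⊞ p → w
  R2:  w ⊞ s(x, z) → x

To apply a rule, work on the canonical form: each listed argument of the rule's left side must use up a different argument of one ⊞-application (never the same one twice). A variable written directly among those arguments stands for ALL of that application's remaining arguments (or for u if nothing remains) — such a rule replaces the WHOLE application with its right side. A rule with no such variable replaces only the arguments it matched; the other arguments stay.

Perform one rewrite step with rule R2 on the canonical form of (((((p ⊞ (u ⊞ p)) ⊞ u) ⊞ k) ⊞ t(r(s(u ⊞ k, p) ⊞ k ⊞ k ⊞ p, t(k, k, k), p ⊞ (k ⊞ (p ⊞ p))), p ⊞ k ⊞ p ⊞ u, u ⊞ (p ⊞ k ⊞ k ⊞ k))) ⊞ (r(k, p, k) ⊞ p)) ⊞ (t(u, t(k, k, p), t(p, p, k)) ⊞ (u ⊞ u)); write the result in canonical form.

Canonical form:  k ⊞ p ⊞ p ⊞ p ⊞ r(k, p, k) ⊞ t(r(k ⊞ k ⊞ p ⊞ s(k, p), t(k, k, k), k ⊞ p ⊞ p ⊞ p), k ⊞ p ⊞ p, k ⊞ k ⊞ k ⊞ p) ⊞ t(u, t(k, k, p), t(p, p, k))
R2 matches:  uses s(k, p);  w := k ⊞ k ⊞ p, x := k, z := p
The variable takes the whole remainder — replace the entire application.
Result:  k ⊞ p ⊞ p ⊞ p ⊞ r(k, p, k) ⊞ t(r(k, t(k, k, k), k ⊞ p ⊞ p ⊞ p), k ⊞ p ⊞ p, k ⊞ k ⊞ k ⊞ p) ⊞ t(u, t(k, k, p), t(p, p, k))

Answer: k ⊞ p ⊞ p ⊞ p ⊞ r(k, p, k) ⊞ t(r(k, t(k, k, k), k ⊞ p ⊞ p ⊞ p), k ⊞ p ⊞ p, k ⊞ k ⊞ k ⊞ p) ⊞ t(u, t(k, k, p), t(p, p, k))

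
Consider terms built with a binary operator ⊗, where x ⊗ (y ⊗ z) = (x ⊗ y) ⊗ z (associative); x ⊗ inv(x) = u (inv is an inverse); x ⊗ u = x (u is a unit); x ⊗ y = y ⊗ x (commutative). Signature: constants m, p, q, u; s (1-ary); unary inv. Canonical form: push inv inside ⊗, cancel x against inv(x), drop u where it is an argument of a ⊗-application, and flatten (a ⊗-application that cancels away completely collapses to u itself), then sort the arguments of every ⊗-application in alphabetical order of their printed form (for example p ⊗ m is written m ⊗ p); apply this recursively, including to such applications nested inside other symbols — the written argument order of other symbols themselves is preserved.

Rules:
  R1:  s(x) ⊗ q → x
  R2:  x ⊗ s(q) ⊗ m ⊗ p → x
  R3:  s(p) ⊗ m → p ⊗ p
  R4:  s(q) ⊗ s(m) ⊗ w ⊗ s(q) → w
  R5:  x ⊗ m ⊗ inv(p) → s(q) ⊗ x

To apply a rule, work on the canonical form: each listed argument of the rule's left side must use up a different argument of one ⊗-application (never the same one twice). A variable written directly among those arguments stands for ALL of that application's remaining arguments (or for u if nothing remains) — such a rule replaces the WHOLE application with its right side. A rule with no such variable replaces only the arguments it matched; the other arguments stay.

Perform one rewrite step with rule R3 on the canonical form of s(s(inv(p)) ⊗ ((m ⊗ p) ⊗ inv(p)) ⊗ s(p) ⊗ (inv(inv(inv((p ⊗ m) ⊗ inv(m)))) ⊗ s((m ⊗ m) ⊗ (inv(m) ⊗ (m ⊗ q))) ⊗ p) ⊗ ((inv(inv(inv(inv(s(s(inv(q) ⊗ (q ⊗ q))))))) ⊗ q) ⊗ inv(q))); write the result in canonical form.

Answer: s(p ⊗ p ⊗ s(inv(p)) ⊗ s(m ⊗ m ⊗ q) ⊗ s(s(q)))

Derivation:
Canonical form:  s(m ⊗ s(inv(p)) ⊗ s(m ⊗ m ⊗ q) ⊗ s(p) ⊗ s(s(q)))
Apply R3:  consuming m, s(p)
New term:  s(p ⊗ p ⊗ s(inv(p)) ⊗ s(m ⊗ m ⊗ q) ⊗ s(s(q)))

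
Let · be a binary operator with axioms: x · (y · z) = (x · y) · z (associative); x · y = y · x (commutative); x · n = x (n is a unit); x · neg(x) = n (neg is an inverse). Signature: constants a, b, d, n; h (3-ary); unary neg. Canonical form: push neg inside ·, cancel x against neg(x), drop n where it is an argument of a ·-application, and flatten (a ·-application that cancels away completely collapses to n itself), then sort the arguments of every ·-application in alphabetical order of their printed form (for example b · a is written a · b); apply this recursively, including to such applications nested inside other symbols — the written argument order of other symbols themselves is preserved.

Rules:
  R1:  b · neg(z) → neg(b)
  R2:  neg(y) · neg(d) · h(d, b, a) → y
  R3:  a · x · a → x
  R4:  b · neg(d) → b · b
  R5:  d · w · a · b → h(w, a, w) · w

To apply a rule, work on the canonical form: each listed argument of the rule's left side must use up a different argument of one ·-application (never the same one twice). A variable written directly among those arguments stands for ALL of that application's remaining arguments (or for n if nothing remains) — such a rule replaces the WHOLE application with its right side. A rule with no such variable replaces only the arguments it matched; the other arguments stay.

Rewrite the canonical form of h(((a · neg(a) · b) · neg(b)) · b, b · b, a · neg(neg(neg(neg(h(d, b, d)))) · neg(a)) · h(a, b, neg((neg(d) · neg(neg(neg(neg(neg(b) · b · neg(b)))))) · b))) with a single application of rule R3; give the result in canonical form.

Canonical form:  h(b, b · b, a · a · h(a, b, d) · h(d, b, d))
Apply R3:  consuming a, a;  x := h(a, b, d) · h(d, b, d)
The variable takes the whole remainder — replace the entire application.
Result:  h(b, b · b, h(a, b, d) · h(d, b, d))

Answer: h(b, b · b, h(a, b, d) · h(d, b, d))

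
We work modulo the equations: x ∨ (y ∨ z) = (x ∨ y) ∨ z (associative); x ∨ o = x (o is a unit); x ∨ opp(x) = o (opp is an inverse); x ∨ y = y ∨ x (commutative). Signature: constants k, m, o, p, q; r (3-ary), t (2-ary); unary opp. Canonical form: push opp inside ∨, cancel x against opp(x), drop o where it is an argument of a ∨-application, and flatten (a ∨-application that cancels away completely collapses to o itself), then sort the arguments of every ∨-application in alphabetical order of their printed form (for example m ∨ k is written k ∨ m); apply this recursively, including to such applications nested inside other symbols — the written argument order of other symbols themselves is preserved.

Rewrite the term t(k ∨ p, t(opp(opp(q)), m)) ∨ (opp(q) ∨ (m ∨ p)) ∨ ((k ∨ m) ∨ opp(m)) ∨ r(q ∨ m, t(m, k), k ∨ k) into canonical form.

Push opp inside:  distribute opp over ∨ and collapse double opp
Combine occurrences:  t(k ∨ p, t(q, m)) ∨ opp(q) ∨ m ∨ p ∨ k ∨ r(m ∨ q, t(m, k), k ∨ k)
Sort:  k ∨ m ∨ opp(q) ∨ p ∨ r(m ∨ q, t(m, k), k ∨ k) ∨ t(k ∨ p, t(q, m))

Answer: k ∨ m ∨ opp(q) ∨ p ∨ r(m ∨ q, t(m, k), k ∨ k) ∨ t(k ∨ p, t(q, m))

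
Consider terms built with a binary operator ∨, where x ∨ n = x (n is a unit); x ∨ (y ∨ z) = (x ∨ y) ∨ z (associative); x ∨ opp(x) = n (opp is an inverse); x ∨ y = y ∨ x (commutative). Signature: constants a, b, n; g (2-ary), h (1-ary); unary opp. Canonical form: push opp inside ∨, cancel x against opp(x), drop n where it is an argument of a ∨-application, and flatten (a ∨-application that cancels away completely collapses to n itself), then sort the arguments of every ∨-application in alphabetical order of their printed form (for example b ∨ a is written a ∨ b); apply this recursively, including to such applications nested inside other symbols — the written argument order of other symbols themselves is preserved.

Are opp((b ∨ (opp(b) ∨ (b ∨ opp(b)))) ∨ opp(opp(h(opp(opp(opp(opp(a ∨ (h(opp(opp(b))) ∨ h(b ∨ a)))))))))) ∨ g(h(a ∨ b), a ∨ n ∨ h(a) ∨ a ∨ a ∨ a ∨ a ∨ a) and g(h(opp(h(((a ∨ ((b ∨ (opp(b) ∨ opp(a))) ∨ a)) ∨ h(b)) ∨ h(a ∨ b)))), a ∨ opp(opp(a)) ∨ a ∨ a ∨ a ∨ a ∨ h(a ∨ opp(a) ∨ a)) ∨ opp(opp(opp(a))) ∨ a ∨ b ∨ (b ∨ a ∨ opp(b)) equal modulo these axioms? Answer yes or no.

Answer: no — g(h(a ∨ b), a ∨ a ∨ a ∨ a ∨ a ∨ a ∨ h(a)) ∨ opp(h(a ∨ h(a ∨ b) ∨ h(b))) vs a ∨ b ∨ g(h(opp(h(a ∨ h(a ∨ b) ∨ h(b)))), a ∨ a ∨ a ∨ a ∨ a ∨ a ∨ h(a))

Derivation:
Left:  opp((b ∨ (opp(b) ∨ (b ∨ opp(b)))) ∨ opp(opp(h(opp(opp(opp(opp(a ∨ (h(opp(opp(b))) ∨ h(b ∨ a)))))))))) ∨ g(h(a ∨ b), a ∨ n ∨ h(a) ∨ a ∨ a ∨ a ∨ a ∨ a)
  Push opp inside:  distribute opp over ∨ and collapse double opp
  Cancel:  b cancels
  Combine occurrences:  opp(h(a ∨ h(a ∨ b) ∨ h(b))) ∨ g(h(a ∨ b), a ∨ a ∨ a ∨ a ∨ a ∨ a ∨ h(a))
  Order the arguments:  g(h(a ∨ b), a ∨ a ∨ a ∨ a ∨ a ∨ a ∨ h(a)) ∨ opp(h(a ∨ h(a ∨ b) ∨ h(b)))
Right:  g(h(opp(h(((a ∨ ((b ∨ (opp(b) ∨ opp(a))) ∨ a)) ∨ h(b)) ∨ h(a ∨ b)))), a ∨ opp(opp(a)) ∨ a ∨ a ∨ a ∨ a ∨ h(a ∨ opp(a) ∨ a)) ∨ opp(opp(opp(a))) ∨ a ∨ b ∨ (b ∨ a ∨ opp(b))
  Push opp inside:  distribute opp over ∨ and collapse double opp
  Collect:  g(h(opp(h(a ∨ h(a ∨ b) ∨ h(b)))), a ∨ a ∨ a ∨ a ∨ a ∨ a ∨ h(a)) ∨ a ∨ b
  Sort arguments:  a ∨ b ∨ g(h(opp(h(a ∨ h(a ∨ b) ∨ h(b)))), a ∨ a ∨ a ∨ a ∨ a ∨ a ∨ h(a))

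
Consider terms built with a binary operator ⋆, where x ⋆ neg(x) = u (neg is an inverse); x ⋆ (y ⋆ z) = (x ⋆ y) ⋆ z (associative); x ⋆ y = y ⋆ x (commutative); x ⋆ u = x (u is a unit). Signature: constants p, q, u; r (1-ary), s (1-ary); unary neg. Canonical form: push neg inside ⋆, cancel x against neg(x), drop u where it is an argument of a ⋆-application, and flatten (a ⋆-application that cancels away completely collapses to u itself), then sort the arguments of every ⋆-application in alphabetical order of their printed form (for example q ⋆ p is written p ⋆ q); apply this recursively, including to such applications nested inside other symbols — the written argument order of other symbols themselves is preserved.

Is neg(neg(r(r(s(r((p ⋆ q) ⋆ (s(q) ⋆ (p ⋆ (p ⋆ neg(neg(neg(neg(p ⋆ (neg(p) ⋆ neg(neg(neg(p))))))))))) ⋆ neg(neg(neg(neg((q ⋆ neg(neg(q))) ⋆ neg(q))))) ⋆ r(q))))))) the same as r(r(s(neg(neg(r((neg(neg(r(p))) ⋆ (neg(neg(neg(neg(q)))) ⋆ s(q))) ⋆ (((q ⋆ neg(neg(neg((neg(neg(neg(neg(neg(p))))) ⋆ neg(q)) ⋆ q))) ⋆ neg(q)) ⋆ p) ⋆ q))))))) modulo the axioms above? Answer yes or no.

Answer: no — r(r(s(r(p ⋆ p ⋆ q ⋆ q ⋆ r(q) ⋆ s(q))))) vs r(r(s(r(p ⋆ p ⋆ q ⋆ q ⋆ r(p) ⋆ s(q)))))

Derivation:
Left:  neg(neg(r(r(s(r((p ⋆ q) ⋆ (s(q) ⋆ (p ⋆ (p ⋆ neg(neg(neg(neg(p ⋆ (neg(p) ⋆ neg(neg(neg(p))))))))))) ⋆ neg(neg(neg(neg((q ⋆ neg(neg(q))) ⋆ neg(q))))) ⋆ r(q)))))))
  Push neg inside:  distribute neg over ⋆ and collapse double neg
  Collect:  r(r(s(r(p ⋆ p ⋆ q ⋆ q ⋆ r(q) ⋆ s(q)))))
Right:  r(r(s(neg(neg(r((neg(neg(r(p))) ⋆ (neg(neg(neg(neg(q)))) ⋆ s(q))) ⋆ (((q ⋆ neg(neg(neg((neg(neg(neg(neg(neg(p))))) ⋆ neg(q)) ⋆ q))) ⋆ neg(q)) ⋆ p) ⋆ q)))))))
  Focus inside:  (neg(neg(r(p))) ⋆ (neg(neg(neg(neg(q)))) ⋆ s(q))) ⋆ (((q ⋆ neg(neg(neg((neg(neg(neg(neg(neg(p))))) ⋆ neg(q)) ⋆ q))) ⋆ neg(q)) ⋆ p) ⋆ q)
  Push neg inside:  distribute neg over ⋆ and collapse double neg
  Combine occurrences:  r(p) ⋆ q ⋆ q ⋆ s(q) ⋆ p ⋆ p
  Sort arguments:  p ⋆ p ⋆ q ⋆ q ⋆ r(p) ⋆ s(q)
  Rebuild:  r(r(s(r(p ⋆ p ⋆ q ⋆ q ⋆ r(p) ⋆ s(q)))))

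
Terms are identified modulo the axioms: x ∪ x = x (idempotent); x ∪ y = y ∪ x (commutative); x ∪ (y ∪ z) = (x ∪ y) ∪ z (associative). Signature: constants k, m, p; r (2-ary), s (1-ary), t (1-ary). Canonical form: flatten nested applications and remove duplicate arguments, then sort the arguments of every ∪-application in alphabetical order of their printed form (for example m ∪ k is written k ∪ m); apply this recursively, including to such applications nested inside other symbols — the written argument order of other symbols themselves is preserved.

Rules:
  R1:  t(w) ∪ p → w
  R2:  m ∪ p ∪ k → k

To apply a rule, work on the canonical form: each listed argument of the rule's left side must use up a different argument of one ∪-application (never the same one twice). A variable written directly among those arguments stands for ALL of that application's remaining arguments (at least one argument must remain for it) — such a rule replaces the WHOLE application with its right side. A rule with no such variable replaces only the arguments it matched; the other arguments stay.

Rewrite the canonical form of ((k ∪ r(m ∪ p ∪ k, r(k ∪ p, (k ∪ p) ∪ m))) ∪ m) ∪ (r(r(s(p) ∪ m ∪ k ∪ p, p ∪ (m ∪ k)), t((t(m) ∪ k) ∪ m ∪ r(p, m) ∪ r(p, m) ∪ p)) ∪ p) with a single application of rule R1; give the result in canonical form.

Answer: k ∪ m ∪ p ∪ r(k ∪ m ∪ p, r(k ∪ p, k ∪ m ∪ p)) ∪ r(r(k ∪ m ∪ p ∪ s(p), k ∪ m ∪ p), t(k ∪ m ∪ r(p, m)))

Derivation:
Canonical form:  k ∪ m ∪ p ∪ r(k ∪ m ∪ p, r(k ∪ p, k ∪ m ∪ p)) ∪ r(r(k ∪ m ∪ p ∪ s(p), k ∪ m ∪ p), t(k ∪ m ∪ p ∪ r(p, m) ∪ t(m)))
R1 matches:  uses p, t(m);  w := m
New term:  k ∪ m ∪ p ∪ r(k ∪ m ∪ p, r(k ∪ p, k ∪ m ∪ p)) ∪ r(r(k ∪ m ∪ p ∪ s(p), k ∪ m ∪ p), t(k ∪ m ∪ r(p, m)))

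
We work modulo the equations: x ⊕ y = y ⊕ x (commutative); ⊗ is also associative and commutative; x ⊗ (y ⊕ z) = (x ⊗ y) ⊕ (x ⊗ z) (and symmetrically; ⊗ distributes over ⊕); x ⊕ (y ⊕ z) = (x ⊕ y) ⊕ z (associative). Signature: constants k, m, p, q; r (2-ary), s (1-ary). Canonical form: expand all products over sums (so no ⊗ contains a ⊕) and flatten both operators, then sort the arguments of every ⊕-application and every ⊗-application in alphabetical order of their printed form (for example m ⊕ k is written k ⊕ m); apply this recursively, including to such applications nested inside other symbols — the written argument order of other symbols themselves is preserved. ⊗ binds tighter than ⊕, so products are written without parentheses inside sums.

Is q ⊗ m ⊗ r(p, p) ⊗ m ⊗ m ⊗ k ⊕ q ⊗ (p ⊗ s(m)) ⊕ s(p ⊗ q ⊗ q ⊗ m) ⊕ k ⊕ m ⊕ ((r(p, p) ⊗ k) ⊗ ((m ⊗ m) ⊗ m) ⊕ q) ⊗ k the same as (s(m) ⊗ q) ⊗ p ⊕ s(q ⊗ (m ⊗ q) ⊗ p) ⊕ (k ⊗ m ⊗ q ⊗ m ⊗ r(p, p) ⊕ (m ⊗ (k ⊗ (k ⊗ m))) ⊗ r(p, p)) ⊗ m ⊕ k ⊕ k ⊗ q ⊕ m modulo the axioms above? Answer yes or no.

Left:  q ⊗ m ⊗ r(p, p) ⊗ m ⊗ m ⊗ k ⊕ q ⊗ (p ⊗ s(m)) ⊕ s(p ⊗ q ⊗ q ⊗ m) ⊕ k ⊕ m ⊕ ((r(p, p) ⊗ k) ⊗ ((m ⊗ m) ⊗ m) ⊕ q) ⊗ k
  Expand products over sums:  k ⊗ m ⊗ m ⊗ m ⊗ q ⊗ r(p, p) ⊕ p ⊗ q ⊗ s(m) ⊕ s(m ⊗ p ⊗ q ⊗ q) ⊕ k ⊕ m ⊕ k ⊗ k ⊗ m ⊗ m ⊗ m ⊗ r(p, p) ⊕ k ⊗ q
  Sort arguments:  k ⊕ k ⊗ k ⊗ m ⊗ m ⊗ m ⊗ r(p, p) ⊕ k ⊗ m ⊗ m ⊗ m ⊗ q ⊗ r(p, p) ⊕ k ⊗ q ⊕ m ⊕ p ⊗ q ⊗ s(m) ⊕ s(m ⊗ p ⊗ q ⊗ q)
Right:  (s(m) ⊗ q) ⊗ p ⊕ s(q ⊗ (m ⊗ q) ⊗ p) ⊕ (k ⊗ m ⊗ q ⊗ m ⊗ r(p, p) ⊕ (m ⊗ (k ⊗ (k ⊗ m))) ⊗ r(p, p)) ⊗ m ⊕ k ⊕ k ⊗ q ⊕ m
  Expand products over sums:  p ⊗ q ⊗ s(m) ⊕ s(m ⊗ p ⊗ q ⊗ q) ⊕ k ⊗ m ⊗ m ⊗ m ⊗ q ⊗ r(p, p) ⊕ k ⊗ k ⊗ m ⊗ m ⊗ m ⊗ r(p, p) ⊕ k ⊕ k ⊗ q ⊕ m
  Sort arguments:  k ⊕ k ⊗ k ⊗ m ⊗ m ⊗ m ⊗ r(p, p) ⊕ k ⊗ m ⊗ m ⊗ m ⊗ q ⊗ r(p, p) ⊕ k ⊗ q ⊕ m ⊕ p ⊗ q ⊗ s(m) ⊕ s(m ⊗ p ⊗ q ⊗ q)

Answer: yes — both canonical forms are k ⊕ k ⊗ k ⊗ m ⊗ m ⊗ m ⊗ r(p, p) ⊕ k ⊗ m ⊗ m ⊗ m ⊗ q ⊗ r(p, p) ⊕ k ⊗ q ⊕ m ⊕ p ⊗ q ⊗ s(m) ⊕ s(m ⊗ p ⊗ q ⊗ q)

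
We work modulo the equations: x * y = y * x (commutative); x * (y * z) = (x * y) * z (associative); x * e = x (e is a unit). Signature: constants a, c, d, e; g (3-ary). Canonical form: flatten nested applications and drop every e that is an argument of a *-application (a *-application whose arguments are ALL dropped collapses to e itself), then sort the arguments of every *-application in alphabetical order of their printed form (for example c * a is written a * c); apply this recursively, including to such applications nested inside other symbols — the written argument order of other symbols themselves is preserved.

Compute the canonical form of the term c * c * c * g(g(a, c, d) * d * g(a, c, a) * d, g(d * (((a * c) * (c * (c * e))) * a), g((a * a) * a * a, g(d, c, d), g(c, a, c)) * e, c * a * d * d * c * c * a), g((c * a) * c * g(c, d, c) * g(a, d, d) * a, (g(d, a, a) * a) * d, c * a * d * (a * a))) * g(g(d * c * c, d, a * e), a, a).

Simplify inside:  g(g(a, c, d) * d * g(a, c, a) * d, g(d * (((a * c) * (c * (c * e))) * a), g((a * a) * a * a, g(d, c, d), g(c, a, c)) * e, c * a * d * d * c * c * a), g((c * a) * c * g(c, d, c) * g(a, d, d) * a, (g(d, a, a) * a) * d, c * a * d * (a * a)))  →  g(d * d * g(a, c, a) * g(a, c, d), g(a * a * c * c * c * d, g(a * a * a * a, g(d, c, d), g(c, a, c)), a * a * c * c * c * d * d), g(a * a * c * c * g(a, d, d) * g(c, d, c), a * d * g(d, a, a), a * a * a * c * d))
Canonicalize subterm:  g(g(d * c * c, d, a * e), a, a)  →  g(g(c * c * d, d, a), a, a)
Sort:  c * c * c * g(d * d * g(a, c, a) * g(a, c, d), g(a * a * c * c * c * d, g(a * a * a * a, g(d, c, d), g(c, a, c)), a * a * c * c * c * d * d), g(a * a * c * c * g(a, d, d) * g(c, d, c), a * d * g(d, a, a), a * a * a * c * d)) * g(g(c * c * d, d, a), a, a)

Answer: c * c * c * g(d * d * g(a, c, a) * g(a, c, d), g(a * a * c * c * c * d, g(a * a * a * a, g(d, c, d), g(c, a, c)), a * a * c * c * c * d * d), g(a * a * c * c * g(a, d, d) * g(c, d, c), a * d * g(d, a, a), a * a * a * c * d)) * g(g(c * c * d, d, a), a, a)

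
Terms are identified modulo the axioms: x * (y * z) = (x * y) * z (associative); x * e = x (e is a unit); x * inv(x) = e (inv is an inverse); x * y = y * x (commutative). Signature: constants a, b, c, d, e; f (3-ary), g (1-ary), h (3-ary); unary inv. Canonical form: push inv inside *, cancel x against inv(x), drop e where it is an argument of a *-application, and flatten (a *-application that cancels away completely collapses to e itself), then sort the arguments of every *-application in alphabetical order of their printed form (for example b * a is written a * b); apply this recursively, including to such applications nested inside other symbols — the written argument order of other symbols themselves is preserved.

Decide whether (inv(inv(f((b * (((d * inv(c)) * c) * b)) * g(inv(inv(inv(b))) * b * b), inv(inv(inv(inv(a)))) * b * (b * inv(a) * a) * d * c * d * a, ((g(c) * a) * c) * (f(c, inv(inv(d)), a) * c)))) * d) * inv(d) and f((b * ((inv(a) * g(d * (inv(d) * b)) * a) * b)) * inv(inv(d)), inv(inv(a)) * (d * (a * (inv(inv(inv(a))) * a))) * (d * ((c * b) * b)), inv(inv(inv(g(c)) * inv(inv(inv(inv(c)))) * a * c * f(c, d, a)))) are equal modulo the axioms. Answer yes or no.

Answer: no — f(b * b * d * g(b), a * a * b * b * c * d * d, a * c * c * f(c, d, a) * g(c)) vs f(b * b * d * g(b), a * a * b * b * c * d * d, a * c * c * f(c, d, a) * inv(g(c)))

Derivation:
Left:  (inv(inv(f((b * (((d * inv(c)) * c) * b)) * g(inv(inv(inv(b))) * b * b), inv(inv(inv(inv(a)))) * b * (b * inv(a) * a) * d * c * d * a, ((g(c) * a) * c) * (f(c, inv(inv(d)), a) * c)))) * d) * inv(d)
  Push inv inside:  distribute inv over * and collapse double inv
  Cancel:  d cancels
  Collect:  f(b * b * d * g(b), a * a * b * b * c * d * d, a * c * c * f(c, d, a) * g(c))
Right:  f((b * ((inv(a) * g(d * (inv(d) * b)) * a) * b)) * inv(inv(d)), inv(inv(a)) * (d * (a * (inv(inv(inv(a))) * a))) * (d * ((c * b) * b)), inv(inv(inv(g(c)) * inv(inv(inv(inv(c)))) * a * c * f(c, d, a))))
  Work inside:  inv(inv(a)) * (d * (a * (inv(inv(inv(a))) * a))) * (d * ((c * b) * b))
  Push inv inside:  distribute inv over * and collapse double inv
  Combine occurrences:  a * a * d * d * c * b * b
  Sort:  a * a * b * b * c * d * d
  Put back:  f(b * b * d * g(b), a * a * b * b * c * d * d, a * c * c * f(c, d, a) * inv(g(c)))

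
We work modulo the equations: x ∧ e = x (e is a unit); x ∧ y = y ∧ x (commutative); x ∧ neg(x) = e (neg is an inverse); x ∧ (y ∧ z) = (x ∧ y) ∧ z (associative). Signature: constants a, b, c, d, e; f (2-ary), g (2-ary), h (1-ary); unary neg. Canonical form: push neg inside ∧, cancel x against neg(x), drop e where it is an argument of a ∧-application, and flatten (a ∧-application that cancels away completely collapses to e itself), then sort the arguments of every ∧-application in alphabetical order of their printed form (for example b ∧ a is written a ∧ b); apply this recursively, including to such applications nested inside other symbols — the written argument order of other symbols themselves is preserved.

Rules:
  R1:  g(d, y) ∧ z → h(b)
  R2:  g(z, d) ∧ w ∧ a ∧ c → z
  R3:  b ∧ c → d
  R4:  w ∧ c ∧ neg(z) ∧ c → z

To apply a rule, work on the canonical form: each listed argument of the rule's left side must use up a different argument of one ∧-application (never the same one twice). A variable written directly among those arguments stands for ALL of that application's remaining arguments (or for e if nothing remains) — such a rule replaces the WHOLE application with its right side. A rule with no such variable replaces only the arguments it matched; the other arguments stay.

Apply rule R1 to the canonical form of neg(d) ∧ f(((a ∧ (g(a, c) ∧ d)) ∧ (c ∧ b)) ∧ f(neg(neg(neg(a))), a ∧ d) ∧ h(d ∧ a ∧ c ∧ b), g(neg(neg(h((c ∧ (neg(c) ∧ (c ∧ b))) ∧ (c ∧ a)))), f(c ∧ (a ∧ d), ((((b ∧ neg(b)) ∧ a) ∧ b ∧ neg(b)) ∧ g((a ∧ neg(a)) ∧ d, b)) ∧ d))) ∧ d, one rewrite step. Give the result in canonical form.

Answer: f(a ∧ b ∧ c ∧ d ∧ f(neg(a), a ∧ d) ∧ g(a, c) ∧ h(a ∧ b ∧ c ∧ d), g(h(a ∧ b ∧ c ∧ c), f(a ∧ c ∧ d, h(b))))

Derivation:
Canonical form:  f(a ∧ b ∧ c ∧ d ∧ f(neg(a), a ∧ d) ∧ g(a, c) ∧ h(a ∧ b ∧ c ∧ d), g(h(a ∧ b ∧ c ∧ c), f(a ∧ c ∧ d, a ∧ d ∧ g(d, b))))
Apply R1:  consuming g(d, b);  y := b, z := a ∧ d
Every leftover argument binds to the variable; the entire application is replaced.
New term:  f(a ∧ b ∧ c ∧ d ∧ f(neg(a), a ∧ d) ∧ g(a, c) ∧ h(a ∧ b ∧ c ∧ d), g(h(a ∧ b ∧ c ∧ c), f(a ∧ c ∧ d, h(b))))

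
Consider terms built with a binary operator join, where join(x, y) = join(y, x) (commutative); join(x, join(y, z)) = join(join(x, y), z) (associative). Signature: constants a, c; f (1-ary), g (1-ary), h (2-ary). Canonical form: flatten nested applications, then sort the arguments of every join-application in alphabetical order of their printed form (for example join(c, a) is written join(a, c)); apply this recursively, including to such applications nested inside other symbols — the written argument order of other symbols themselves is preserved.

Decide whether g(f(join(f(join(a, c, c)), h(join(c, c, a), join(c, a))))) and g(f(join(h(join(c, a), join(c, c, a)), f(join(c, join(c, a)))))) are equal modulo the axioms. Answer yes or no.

Answer: no — g(f(join(f(join(a, c, c)), h(join(a, c, c), join(a, c))))) vs g(f(join(f(join(a, c, c)), h(join(a, c), join(a, c, c)))))

Derivation:
Left:  g(f(join(f(join(a, c, c)), h(join(c, c, a), join(c, a)))))
  Focus inside:  join(f(join(a, c, c)), h(join(c, c, a), join(c, a)))
  Inside:  h(join(c, c, a), join(c, a))  →  h(join(a, c, c), join(a, c))
  Sort:  join(f(join(a, c, c)), h(join(a, c, c), join(a, c)))
  Put back:  g(f(join(f(join(a, c, c)), h(join(a, c, c), join(a, c)))))
Right:  g(f(join(h(join(c, a), join(c, c, a)), f(join(c, join(c, a))))))
  Work inside:  join(h(join(c, a), join(c, c, a)), f(join(c, join(c, a))))
  Canonicalize subterm:  h(join(c, a), join(c, c, a))  →  h(join(a, c), join(a, c, c))
  Simplify inside:  f(join(c, join(c, a)))  →  f(join(a, c, c))
  Sort arguments:  join(f(join(a, c, c)), h(join(a, c), join(a, c, c)))
  Put back:  g(f(join(f(join(a, c, c)), h(join(a, c), join(a, c, c)))))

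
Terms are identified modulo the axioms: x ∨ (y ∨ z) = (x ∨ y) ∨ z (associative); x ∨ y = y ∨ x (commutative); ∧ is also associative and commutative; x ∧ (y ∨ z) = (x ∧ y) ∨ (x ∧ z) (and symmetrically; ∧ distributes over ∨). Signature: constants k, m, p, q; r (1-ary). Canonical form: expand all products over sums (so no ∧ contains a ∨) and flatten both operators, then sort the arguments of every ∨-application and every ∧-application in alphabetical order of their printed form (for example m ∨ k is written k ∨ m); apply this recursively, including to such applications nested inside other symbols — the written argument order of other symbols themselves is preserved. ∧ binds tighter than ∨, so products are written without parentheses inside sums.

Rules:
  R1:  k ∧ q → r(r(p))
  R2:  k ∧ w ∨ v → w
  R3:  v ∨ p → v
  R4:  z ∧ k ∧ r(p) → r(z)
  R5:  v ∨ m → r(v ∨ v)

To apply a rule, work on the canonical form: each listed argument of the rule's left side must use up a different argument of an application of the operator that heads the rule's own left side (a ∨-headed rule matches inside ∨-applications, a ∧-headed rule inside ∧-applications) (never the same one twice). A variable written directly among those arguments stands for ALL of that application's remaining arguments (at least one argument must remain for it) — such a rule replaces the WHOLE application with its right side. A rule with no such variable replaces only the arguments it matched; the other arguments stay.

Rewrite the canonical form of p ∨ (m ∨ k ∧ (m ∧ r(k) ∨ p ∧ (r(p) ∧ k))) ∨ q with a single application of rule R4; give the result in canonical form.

Canonical form:  k ∧ k ∧ p ∧ r(p) ∨ k ∧ m ∧ r(k) ∨ m ∨ p ∨ q
Match R4:  consume k, r(p);  z := k ∧ p
Every leftover argument binds to the variable; the entire application is replaced.
New term:  k ∧ m ∧ r(k) ∨ m ∨ p ∨ q ∨ r(k ∧ p)

Answer: k ∧ m ∧ r(k) ∨ m ∨ p ∨ q ∨ r(k ∧ p)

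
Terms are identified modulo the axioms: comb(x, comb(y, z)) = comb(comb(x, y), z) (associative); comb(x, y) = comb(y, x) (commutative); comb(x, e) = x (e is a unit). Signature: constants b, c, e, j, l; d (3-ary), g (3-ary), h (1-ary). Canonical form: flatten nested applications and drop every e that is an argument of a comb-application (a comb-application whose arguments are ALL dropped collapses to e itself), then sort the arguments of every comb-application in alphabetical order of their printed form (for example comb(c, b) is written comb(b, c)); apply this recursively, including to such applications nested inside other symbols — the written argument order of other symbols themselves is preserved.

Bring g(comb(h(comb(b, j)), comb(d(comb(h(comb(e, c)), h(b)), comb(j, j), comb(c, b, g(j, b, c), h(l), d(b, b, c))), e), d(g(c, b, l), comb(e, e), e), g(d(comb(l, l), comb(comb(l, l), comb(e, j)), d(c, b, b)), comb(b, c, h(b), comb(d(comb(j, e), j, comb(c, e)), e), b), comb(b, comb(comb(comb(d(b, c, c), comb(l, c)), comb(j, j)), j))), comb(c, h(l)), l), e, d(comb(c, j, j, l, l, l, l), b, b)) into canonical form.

Work inside:  comb(h(comb(b, j)), comb(d(comb(h(comb(e, c)), h(b)), comb(j, j), comb(c, b, g(j, b, c), h(l), d(b, b, c))), e), d(g(c, b, l), comb(e, e), e), g(d(comb(l, l), comb(comb(l, l), comb(e, j)), d(c, b, b)), comb(b, c, h(b), comb(d(comb(j, e), j, comb(c, e)), e), b), comb(b, comb(comb(comb(d(b, c, c), comb(l, c)), comb(j, j)), j))), comb(c, h(l)), l)
Merge nested applications:  comb(h(comb(b, j)), d(comb(h(comb(e, c)), h(b)), comb(j, j), comb(c, b, g(j, b, c), h(l), d(b, b, c))), e, d(g(c, b, l), comb(e, e), e), g(d(comb(l, l), comb(comb(l, l), comb(e, j)), d(c, b, b)), comb(b, c, h(b), comb(d(comb(j, e), j, comb(c, e)), e), b), comb(b, comb(comb(comb(d(b, c, c), comb(l, c)), comb(j, j)), j))), c, h(l), l)
Simplify inside:  d(comb(h(comb(e, c)), h(b)), comb(j, j), comb(c, b, g(j, b, c), h(l), d(b, b, c)))  →  d(comb(h(b), h(c)), comb(j, j), comb(b, c, d(b, b, c), g(j, b, c), h(l)))
Canonicalize subterm:  d(g(c, b, l), comb(e, e), e)  →  d(g(c, b, l), e, e)
Simplify inside:  g(d(comb(l, l), comb(comb(l, l), comb(e, j)), d(c, b, b)), comb(b, c, h(b), comb(d(comb(j, e), j, comb(c, e)), e), b), comb(b, comb(comb(comb(d(b, c, c), comb(l, c)), comb(j, j)), j)))  →  g(d(comb(l, l), comb(j, l, l), d(c, b, b)), comb(b, b, c, d(j, j, c), h(b)), comb(b, c, d(b, c, c), j, j, j, l))
Drop the unit:  drop e
Order the arguments:  comb(c, d(comb(h(b), h(c)), comb(j, j), comb(b, c, d(b, b, c), g(j, b, c), h(l))), d(g(c, b, l), e, e), g(d(comb(l, l), comb(j, l, l), d(c, b, b)), comb(b, b, c, d(j, j, c), h(b)), comb(b, c, d(b, c, c), j, j, j, l)), h(comb(b, j)), h(l), l)
Rebuild:  g(comb(c, d(comb(h(b), h(c)), comb(j, j), comb(b, c, d(b, b, c), g(j, b, c), h(l))), d(g(c, b, l), e, e), g(d(comb(l, l), comb(j, l, l), d(c, b, b)), comb(b, b, c, d(j, j, c), h(b)), comb(b, c, d(b, c, c), j, j, j, l)), h(comb(b, j)), h(l), l), e, d(comb(c, j, j, l, l, l, l), b, b))

Answer: g(comb(c, d(comb(h(b), h(c)), comb(j, j), comb(b, c, d(b, b, c), g(j, b, c), h(l))), d(g(c, b, l), e, e), g(d(comb(l, l), comb(j, l, l), d(c, b, b)), comb(b, b, c, d(j, j, c), h(b)), comb(b, c, d(b, c, c), j, j, j, l)), h(comb(b, j)), h(l), l), e, d(comb(c, j, j, l, l, l, l), b, b))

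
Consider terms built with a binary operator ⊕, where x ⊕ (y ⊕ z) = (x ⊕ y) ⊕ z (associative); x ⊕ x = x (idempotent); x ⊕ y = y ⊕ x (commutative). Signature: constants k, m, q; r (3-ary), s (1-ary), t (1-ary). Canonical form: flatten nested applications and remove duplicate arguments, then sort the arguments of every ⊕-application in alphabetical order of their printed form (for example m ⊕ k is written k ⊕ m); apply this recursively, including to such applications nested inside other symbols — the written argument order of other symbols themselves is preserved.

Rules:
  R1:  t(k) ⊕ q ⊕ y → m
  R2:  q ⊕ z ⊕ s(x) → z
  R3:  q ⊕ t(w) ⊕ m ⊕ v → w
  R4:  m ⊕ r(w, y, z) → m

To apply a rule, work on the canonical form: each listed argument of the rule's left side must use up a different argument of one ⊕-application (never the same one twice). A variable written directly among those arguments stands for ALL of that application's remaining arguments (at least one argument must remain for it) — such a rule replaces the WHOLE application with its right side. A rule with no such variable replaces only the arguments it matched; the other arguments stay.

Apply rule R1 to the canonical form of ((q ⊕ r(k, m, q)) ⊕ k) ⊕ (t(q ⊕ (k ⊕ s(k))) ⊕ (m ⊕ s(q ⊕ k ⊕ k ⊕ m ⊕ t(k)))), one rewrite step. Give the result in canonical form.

Answer: k ⊕ m ⊕ q ⊕ r(k, m, q) ⊕ s(m) ⊕ t(k ⊕ q ⊕ s(k))

Derivation:
Canonical form:  k ⊕ m ⊕ q ⊕ r(k, m, q) ⊕ s(k ⊕ m ⊕ q ⊕ t(k)) ⊕ t(k ⊕ q ⊕ s(k))
Match R1:  consume q, t(k);  y := k ⊕ m
The extension variable absorbs all remaining arguments, so the whole application is rewritten.
Giving:  k ⊕ m ⊕ q ⊕ r(k, m, q) ⊕ s(m) ⊕ t(k ⊕ q ⊕ s(k))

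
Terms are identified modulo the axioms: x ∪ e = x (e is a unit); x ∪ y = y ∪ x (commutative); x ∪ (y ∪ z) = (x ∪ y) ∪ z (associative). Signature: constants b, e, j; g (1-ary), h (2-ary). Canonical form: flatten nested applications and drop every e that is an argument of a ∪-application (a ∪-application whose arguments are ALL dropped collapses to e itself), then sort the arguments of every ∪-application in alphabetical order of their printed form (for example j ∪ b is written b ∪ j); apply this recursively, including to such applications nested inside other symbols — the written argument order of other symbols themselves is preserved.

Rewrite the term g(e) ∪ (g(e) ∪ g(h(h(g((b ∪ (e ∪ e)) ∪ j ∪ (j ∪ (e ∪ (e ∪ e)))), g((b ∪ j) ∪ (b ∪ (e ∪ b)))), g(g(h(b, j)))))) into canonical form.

Flatten:  g(e) ∪ g(e) ∪ g(h(h(g((b ∪ (e ∪ e)) ∪ j ∪ (j ∪ (e ∪ (e ∪ e)))), g((b ∪ j) ∪ (b ∪ (e ∪ b)))), g(g(h(b, j)))))
Inside:  g(h(h(g((b ∪ (e ∪ e)) ∪ j ∪ (j ∪ (e ∪ (e ∪ e)))), g((b ∪ j) ∪ (b ∪ (e ∪ b)))), g(g(h(b, j)))))  →  g(h(h(g(b ∪ j ∪ j), g(b ∪ b ∪ b ∪ j)), g(g(h(b, j)))))
Sort arguments:  g(e) ∪ g(e) ∪ g(h(h(g(b ∪ j ∪ j), g(b ∪ b ∪ b ∪ j)), g(g(h(b, j)))))

Answer: g(e) ∪ g(e) ∪ g(h(h(g(b ∪ j ∪ j), g(b ∪ b ∪ b ∪ j)), g(g(h(b, j)))))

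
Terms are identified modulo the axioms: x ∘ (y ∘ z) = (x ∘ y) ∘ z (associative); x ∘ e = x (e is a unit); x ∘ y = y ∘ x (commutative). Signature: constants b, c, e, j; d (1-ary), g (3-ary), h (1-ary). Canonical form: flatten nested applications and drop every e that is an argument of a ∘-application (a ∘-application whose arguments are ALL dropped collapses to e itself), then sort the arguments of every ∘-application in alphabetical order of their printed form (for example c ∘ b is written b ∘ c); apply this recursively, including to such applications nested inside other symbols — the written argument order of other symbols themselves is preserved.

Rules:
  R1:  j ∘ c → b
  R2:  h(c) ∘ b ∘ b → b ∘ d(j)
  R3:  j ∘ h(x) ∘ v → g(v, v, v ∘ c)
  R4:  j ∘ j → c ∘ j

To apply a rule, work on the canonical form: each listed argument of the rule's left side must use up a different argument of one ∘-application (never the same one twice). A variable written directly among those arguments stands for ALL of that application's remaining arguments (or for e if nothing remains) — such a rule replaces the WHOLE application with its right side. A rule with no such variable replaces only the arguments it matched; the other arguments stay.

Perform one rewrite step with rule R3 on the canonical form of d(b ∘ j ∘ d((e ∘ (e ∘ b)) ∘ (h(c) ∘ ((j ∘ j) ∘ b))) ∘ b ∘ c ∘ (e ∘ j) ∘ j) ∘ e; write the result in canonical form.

Answer: d(b ∘ b ∘ c ∘ d(g(b ∘ b ∘ j, b ∘ b ∘ j, b ∘ b ∘ c ∘ j)) ∘ j ∘ j ∘ j)

Derivation:
Canonical form:  d(b ∘ b ∘ c ∘ d(b ∘ b ∘ h(c) ∘ j ∘ j) ∘ j ∘ j ∘ j)
Match R3:  consume h(c), j;  v := b ∘ b ∘ j, x := c
The variable takes the whole remainder — replace the entire application.
Giving:  d(b ∘ b ∘ c ∘ d(g(b ∘ b ∘ j, b ∘ b ∘ j, b ∘ b ∘ c ∘ j)) ∘ j ∘ j ∘ j)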